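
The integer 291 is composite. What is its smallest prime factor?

291 is odd.
Digit sum 12, divisible by 3.

3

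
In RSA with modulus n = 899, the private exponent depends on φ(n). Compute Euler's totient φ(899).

840

Factor: 899 = 29 · 31.
φ(899) = (29−1) · (31−1) = 28 · 30 = 840.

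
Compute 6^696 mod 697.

305

6^1 ≡ 6 (mod 697)
6^2 ≡ 6^2 = 36 ≡ 36 (mod 697)
6^4 ≡ 36^2 = 1296 ≡ 599 (mod 697)
6^8 ≡ 599^2 = 358801 ≡ 543 (mod 697)
6^16 ≡ 543^2 = 294849 ≡ 18 (mod 697)
6^32 ≡ 18^2 = 324 ≡ 324 (mod 697)
6^64 ≡ 324^2 = 104976 ≡ 426 (mod 697)
6^128 ≡ 426^2 = 181476 ≡ 256 (mod 697)
6^256 ≡ 256^2 = 65536 ≡ 18 (mod 697)
6^512 ≡ 18^2 = 324 ≡ 324 (mod 697)
696 = 512 + 128 + 32 + 16 + 8 in binary powers of 2.
So 6^696 ≡ 324 · 256 · 324 · 18 · 543 ≡ 305 (mod 697).
Since 305 ≠ 1, base 6 is a Fermat witness: 697 is composite.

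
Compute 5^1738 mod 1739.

5^1 ≡ 5 (mod 1739)
5^2 ≡ 5^2 = 25 ≡ 25 (mod 1739)
5^4 ≡ 25^2 = 625 ≡ 625 (mod 1739)
5^8 ≡ 625^2 = 390625 ≡ 1089 (mod 1739)
5^16 ≡ 1089^2 = 1185921 ≡ 1662 (mod 1739)
5^32 ≡ 1662^2 = 2762244 ≡ 712 (mod 1739)
5^64 ≡ 712^2 = 506944 ≡ 895 (mod 1739)
5^128 ≡ 895^2 = 801025 ≡ 1085 (mod 1739)
5^256 ≡ 1085^2 = 1177225 ≡ 1661 (mod 1739)
5^512 ≡ 1661^2 = 2758921 ≡ 867 (mod 1739)
5^1024 ≡ 867^2 = 751689 ≡ 441 (mod 1739)
1738 = 1024 + 512 + 128 + 64 + 8 + 2 in binary powers of 2.
So 5^1738 ≡ 441 · 867 · 1085 · 895 · 1089 · 25 ≡ 474 (mod 1739).
Since 474 ≠ 1, base 5 is a Fermat witness: 1739 is composite.

474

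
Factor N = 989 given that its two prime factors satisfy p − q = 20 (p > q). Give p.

Since p = q + 20, we have 989 = q(q + 20), so q² + 20q − 989 = 0.
Discriminant: 20² + 4·989 = 400 + 3956 = 4356; √4356 = 66.
q = (−20 + 66)/2 = 23, and p = q + 20 = 43.
Check: 23 · 43 = 989.

43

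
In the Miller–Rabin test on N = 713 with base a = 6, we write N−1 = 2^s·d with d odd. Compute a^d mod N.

305

713 − 1 = 712 = 2^3 · 89, so d = 89.
6^1 ≡ 6 (mod 713)
6^2 ≡ 6^2 = 36 ≡ 36 (mod 713)
6^4 ≡ 36^2 = 1296 ≡ 583 (mod 713)
6^8 ≡ 583^2 = 339889 ≡ 501 (mod 713)
6^16 ≡ 501^2 = 251001 ≡ 25 (mod 713)
6^32 ≡ 25^2 = 625 ≡ 625 (mod 713)
6^64 ≡ 625^2 = 390625 ≡ 614 (mod 713)
89 = 64 + 16 + 8 + 1 in binary powers of 2.
So 6^89 ≡ 614 · 25 · 501 · 6 ≡ 305 (mod 713).
Squaring chain: 305 → 335 → 284; never reaches −1, so base 6 is a Miller–Rabin witness that 713 is composite.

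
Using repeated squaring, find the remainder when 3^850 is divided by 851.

3^1 ≡ 3 (mod 851)
3^2 ≡ 3^2 = 9 ≡ 9 (mod 851)
3^4 ≡ 9^2 = 81 ≡ 81 (mod 851)
3^8 ≡ 81^2 = 6561 ≡ 604 (mod 851)
3^16 ≡ 604^2 = 364816 ≡ 588 (mod 851)
3^32 ≡ 588^2 = 345744 ≡ 238 (mod 851)
3^64 ≡ 238^2 = 56644 ≡ 478 (mod 851)
3^128 ≡ 478^2 = 228484 ≡ 416 (mod 851)
3^256 ≡ 416^2 = 173056 ≡ 303 (mod 851)
3^512 ≡ 303^2 = 91809 ≡ 752 (mod 851)
850 = 512 + 256 + 64 + 16 + 2 in binary powers of 2.
So 3^850 ≡ 752 · 303 · 478 · 588 · 9 ≡ 303 (mod 851).
Since 303 ≠ 1, base 3 is a Fermat witness: 851 is composite.

303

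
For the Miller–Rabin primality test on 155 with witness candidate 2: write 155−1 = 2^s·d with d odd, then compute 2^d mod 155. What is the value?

97

155 − 1 = 154 = 2^1 · 77, so d = 77.
2^1 ≡ 2 (mod 155)
2^2 ≡ 2^2 = 4 ≡ 4 (mod 155)
2^4 ≡ 4^2 = 16 ≡ 16 (mod 155)
2^8 ≡ 16^2 = 256 ≡ 101 (mod 155)
2^16 ≡ 101^2 = 10201 ≡ 126 (mod 155)
2^32 ≡ 126^2 = 15876 ≡ 66 (mod 155)
2^64 ≡ 66^2 = 4356 ≡ 16 (mod 155)
77 = 64 + 8 + 4 + 1 in binary powers of 2.
So 2^77 ≡ 16 · 101 · 16 · 2 ≡ 97 (mod 155).
Squaring chain: 97; never reaches −1, so base 2 is a Miller–Rabin witness that 155 is composite.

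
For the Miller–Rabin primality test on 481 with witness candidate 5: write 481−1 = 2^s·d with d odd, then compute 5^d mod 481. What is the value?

481 − 1 = 480 = 2^5 · 15, so d = 15.
5^1 ≡ 5 (mod 481)
5^2 ≡ 5^2 = 25 ≡ 25 (mod 481)
5^4 ≡ 25^2 = 625 ≡ 144 (mod 481)
5^8 ≡ 144^2 = 20736 ≡ 53 (mod 481)
15 = 8 + 4 + 2 + 1 in binary powers of 2.
So 5^15 ≡ 53 · 144 · 25 · 5 ≡ 177 (mod 481).
Squaring chain: 177 → 64 → 248 → 417 → 248; never reaches −1, so base 5 is a Miller–Rabin witness that 481 is composite.

177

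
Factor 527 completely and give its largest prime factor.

31

527 = 17 · 31
31 is prime.
So 527 = 17 · 31; the largest prime factor is 31.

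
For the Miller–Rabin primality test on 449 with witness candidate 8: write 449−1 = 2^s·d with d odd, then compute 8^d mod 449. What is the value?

322

449 − 1 = 448 = 2^6 · 7, so d = 7.
8^1 ≡ 8 (mod 449)
8^2 ≡ 8^2 = 64 ≡ 64 (mod 449)
8^4 ≡ 64^2 = 4096 ≡ 55 (mod 449)
7 = 4 + 2 + 1 in binary powers of 2.
So 8^7 ≡ 55 · 64 · 8 ≡ 322 (mod 449).
Squaring chain: 322 → 414 → 327 → 67 → 448 → 1; reaches −1, so base 8 does not prove 449 composite.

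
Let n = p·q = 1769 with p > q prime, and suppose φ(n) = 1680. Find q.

φ(n) = (p−1)(q−1) = n − (p+q) + 1, so p + q = 1769 − 1680 + 1 = 90.
p and q are the roots of t² − 90t + 1769 = 0.
Discriminant: 90² − 4·1769 = 8100 − 7076 = 1024; √1024 = 32.
q = (90 − 32)/2 = 29, p = (90 + 32)/2 = 61.
Check: 29 · 61 = 1769.

29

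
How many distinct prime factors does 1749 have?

1749 = 3 · 583
583 = 11 · 53
1749 = 3 · 11 · 53, which has 3 distinct prime factors.

3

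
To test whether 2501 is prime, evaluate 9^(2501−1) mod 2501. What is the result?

9^1 ≡ 9 (mod 2501)
9^2 ≡ 9^2 = 81 ≡ 81 (mod 2501)
9^4 ≡ 81^2 = 6561 ≡ 1559 (mod 2501)
9^8 ≡ 1559^2 = 2430481 ≡ 2010 (mod 2501)
9^16 ≡ 2010^2 = 4040100 ≡ 985 (mod 2501)
9^32 ≡ 985^2 = 970225 ≡ 2338 (mod 2501)
9^64 ≡ 2338^2 = 5466244 ≡ 1559 (mod 2501)
9^128 ≡ 1559^2 = 2430481 ≡ 2010 (mod 2501)
9^256 ≡ 2010^2 = 4040100 ≡ 985 (mod 2501)
9^512 ≡ 985^2 = 970225 ≡ 2338 (mod 2501)
9^1024 ≡ 2338^2 = 5466244 ≡ 1559 (mod 2501)
9^2048 ≡ 1559^2 = 2430481 ≡ 2010 (mod 2501)
2500 = 2048 + 256 + 128 + 64 + 4 in binary powers of 2.
So 9^2500 ≡ 2010 · 985 · 2010 · 1559 · 1559 ≡ 1 (mod 2501).
Since the result is 1, base 9 gives no evidence that 2501 is composite.

1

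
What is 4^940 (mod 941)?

1

4^1 ≡ 4 (mod 941)
4^2 ≡ 4^2 = 16 ≡ 16 (mod 941)
4^4 ≡ 16^2 = 256 ≡ 256 (mod 941)
4^8 ≡ 256^2 = 65536 ≡ 607 (mod 941)
4^16 ≡ 607^2 = 368449 ≡ 518 (mod 941)
4^32 ≡ 518^2 = 268324 ≡ 139 (mod 941)
4^64 ≡ 139^2 = 19321 ≡ 501 (mod 941)
4^128 ≡ 501^2 = 251001 ≡ 695 (mod 941)
4^256 ≡ 695^2 = 483025 ≡ 292 (mod 941)
4^512 ≡ 292^2 = 85264 ≡ 574 (mod 941)
940 = 512 + 256 + 128 + 32 + 8 + 4 in binary powers of 2.
So 4^940 ≡ 574 · 292 · 695 · 139 · 607 · 256 ≡ 1 (mod 941).
Since the result is 1, base 4 gives no evidence that 941 is composite.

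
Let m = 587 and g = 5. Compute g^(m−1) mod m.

1

5^1 ≡ 5 (mod 587)
5^2 ≡ 5^2 = 25 ≡ 25 (mod 587)
5^4 ≡ 25^2 = 625 ≡ 38 (mod 587)
5^8 ≡ 38^2 = 1444 ≡ 270 (mod 587)
5^16 ≡ 270^2 = 72900 ≡ 112 (mod 587)
5^32 ≡ 112^2 = 12544 ≡ 217 (mod 587)
5^64 ≡ 217^2 = 47089 ≡ 129 (mod 587)
5^128 ≡ 129^2 = 16641 ≡ 205 (mod 587)
5^256 ≡ 205^2 = 42025 ≡ 348 (mod 587)
5^512 ≡ 348^2 = 121104 ≡ 182 (mod 587)
586 = 512 + 64 + 8 + 2 in binary powers of 2.
So 5^586 ≡ 182 · 129 · 270 · 25 ≡ 1 (mod 587).
Since the result is 1, base 5 gives no evidence that 587 is composite.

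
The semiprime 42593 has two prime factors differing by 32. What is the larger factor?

223

Since p = q + 32, we have 42593 = q(q + 32), so q² + 32q − 42593 = 0.
Discriminant: 32² + 4·42593 = 1024 + 170372 = 171396; √171396 = 414.
q = (−32 + 414)/2 = 191, and p = q + 32 = 223.
Check: 191 · 223 = 42593.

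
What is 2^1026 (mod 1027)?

2^1 ≡ 2 (mod 1027)
2^2 ≡ 2^2 = 4 ≡ 4 (mod 1027)
2^4 ≡ 4^2 = 16 ≡ 16 (mod 1027)
2^8 ≡ 16^2 = 256 ≡ 256 (mod 1027)
2^16 ≡ 256^2 = 65536 ≡ 835 (mod 1027)
2^32 ≡ 835^2 = 697225 ≡ 919 (mod 1027)
2^64 ≡ 919^2 = 844561 ≡ 367 (mod 1027)
2^128 ≡ 367^2 = 134689 ≡ 152 (mod 1027)
2^256 ≡ 152^2 = 23104 ≡ 510 (mod 1027)
2^512 ≡ 510^2 = 260100 ≡ 269 (mod 1027)
2^1024 ≡ 269^2 = 72361 ≡ 471 (mod 1027)
1026 = 1024 + 2 in binary powers of 2.
So 2^1026 ≡ 471 · 4 ≡ 857 (mod 1027).
Since 857 ≠ 1, base 2 is a Fermat witness: 1027 is composite.

857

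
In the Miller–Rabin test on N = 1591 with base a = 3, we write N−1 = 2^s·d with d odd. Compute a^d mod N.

1591 − 1 = 1590 = 2^1 · 795, so d = 795.
3^1 ≡ 3 (mod 1591)
3^2 ≡ 3^2 = 9 ≡ 9 (mod 1591)
3^4 ≡ 9^2 = 81 ≡ 81 (mod 1591)
3^8 ≡ 81^2 = 6561 ≡ 197 (mod 1591)
3^16 ≡ 197^2 = 38809 ≡ 625 (mod 1591)
3^32 ≡ 625^2 = 390625 ≡ 830 (mod 1591)
3^64 ≡ 830^2 = 688900 ≡ 1588 (mod 1591)
3^128 ≡ 1588^2 = 2521744 ≡ 9 (mod 1591)
3^256 ≡ 9^2 = 81 ≡ 81 (mod 1591)
3^512 ≡ 81^2 = 6561 ≡ 197 (mod 1591)
795 = 512 + 256 + 16 + 8 + 2 + 1 in binary powers of 2.
So 3^795 ≡ 197 · 81 · 625 · 197 · 9 · 3 ≡ 1470 (mod 1591).
Squaring chain: 1470; never reaches −1, so base 3 is a Miller–Rabin witness that 1591 is composite.

1470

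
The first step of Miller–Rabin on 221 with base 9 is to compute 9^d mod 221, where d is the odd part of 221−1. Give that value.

221 − 1 = 220 = 2^2 · 55, so d = 55.
9^1 ≡ 9 (mod 221)
9^2 ≡ 9^2 = 81 ≡ 81 (mod 221)
9^4 ≡ 81^2 = 6561 ≡ 152 (mod 221)
9^8 ≡ 152^2 = 23104 ≡ 120 (mod 221)
9^16 ≡ 120^2 = 14400 ≡ 35 (mod 221)
9^32 ≡ 35^2 = 1225 ≡ 120 (mod 221)
55 = 32 + 16 + 4 + 2 + 1 in binary powers of 2.
So 9^55 ≡ 120 · 35 · 152 · 81 · 9 ≡ 87 (mod 221).
Squaring chain: 87 → 55; never reaches −1, so base 9 is a Miller–Rabin witness that 221 is composite.

87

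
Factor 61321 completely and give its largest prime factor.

89

61321 = 13 · 4717
4717 = 53 · 89
89 is prime.
So 61321 = 13 · 53 · 89; the largest prime factor is 89.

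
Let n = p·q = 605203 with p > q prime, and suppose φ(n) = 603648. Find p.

φ(n) = (p−1)(q−1) = n − (p+q) + 1, so p + q = 605203 − 603648 + 1 = 1556.
p and q are the roots of t² − 1556t + 605203 = 0.
Discriminant: 1556² − 4·605203 = 2421136 − 2420812 = 324; √324 = 18.
q = (1556 − 18)/2 = 769, p = (1556 + 18)/2 = 787.
Check: 769 · 787 = 605203.

787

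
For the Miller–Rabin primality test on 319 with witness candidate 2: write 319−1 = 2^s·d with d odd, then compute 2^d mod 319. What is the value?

319 − 1 = 318 = 2^1 · 159, so d = 159.
2^1 ≡ 2 (mod 319)
2^2 ≡ 2^2 = 4 ≡ 4 (mod 319)
2^4 ≡ 4^2 = 16 ≡ 16 (mod 319)
2^8 ≡ 16^2 = 256 ≡ 256 (mod 319)
2^16 ≡ 256^2 = 65536 ≡ 141 (mod 319)
2^32 ≡ 141^2 = 19881 ≡ 103 (mod 319)
2^64 ≡ 103^2 = 10609 ≡ 82 (mod 319)
2^128 ≡ 82^2 = 6724 ≡ 25 (mod 319)
159 = 128 + 16 + 8 + 4 + 2 + 1 in binary powers of 2.
So 2^159 ≡ 25 · 141 · 256 · 16 · 4 · 2 ≡ 171 (mod 319).
Squaring chain: 171; never reaches −1, so base 2 is a Miller–Rabin witness that 319 is composite.

171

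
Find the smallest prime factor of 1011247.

37

1011247 is odd.
Digit sum 16, not divisible by 3.
Ends in 7: not divisible by 5.
7: 1011247 = 7·144463 + 6
11: 1011247 = 11·91931 + 6
13: 1011247 = 13·77788 + 3
17: 1011247 = 17·59485 + 2
19: 1011247 = 19·53223 + 10
23: 1011247 = 23·43967 + 6
29: 1011247 = 29·34870 + 17
31: 1011247 = 31·32620 + 27
37: 1011247 = 37·27331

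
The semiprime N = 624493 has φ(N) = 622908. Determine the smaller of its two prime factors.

727

φ(n) = (p−1)(q−1) = n − (p+q) + 1, so p + q = 624493 − 622908 + 1 = 1586.
p and q are the roots of t² − 1586t + 624493 = 0.
Discriminant: 1586² − 4·624493 = 2515396 − 2497972 = 17424; √17424 = 132.
q = (1586 − 132)/2 = 727, p = (1586 + 132)/2 = 859.
Check: 727 · 859 = 624493.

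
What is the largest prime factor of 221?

17

221 = 13 · 17
17 is prime.
So 221 = 13 · 17; the largest prime factor is 17.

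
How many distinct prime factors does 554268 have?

554268 = 2^2 · 138567
138567 = 3 · 46189
46189 = 11 · 4199
4199 = 13 · 323
323 = 17 · 19
554268 = 2^2 · 3 · 11 · 13 · 17 · 19, which has 6 distinct prime factors.

6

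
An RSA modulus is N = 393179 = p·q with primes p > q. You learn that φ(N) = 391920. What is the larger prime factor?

φ(n) = (p−1)(q−1) = n − (p+q) + 1, so p + q = 393179 − 391920 + 1 = 1260.
p and q are the roots of t² − 1260t + 393179 = 0.
Discriminant: 1260² − 4·393179 = 1587600 − 1572716 = 14884; √14884 = 122.
q = (1260 − 122)/2 = 569, p = (1260 + 122)/2 = 691.
Check: 569 · 691 = 393179.

691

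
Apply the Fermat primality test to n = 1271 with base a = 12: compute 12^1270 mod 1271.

12^1 ≡ 12 (mod 1271)
12^2 ≡ 12^2 = 144 ≡ 144 (mod 1271)
12^4 ≡ 144^2 = 20736 ≡ 400 (mod 1271)
12^8 ≡ 400^2 = 160000 ≡ 1125 (mod 1271)
12^16 ≡ 1125^2 = 1265625 ≡ 980 (mod 1271)
12^32 ≡ 980^2 = 960400 ≡ 795 (mod 1271)
12^64 ≡ 795^2 = 632025 ≡ 338 (mod 1271)
12^128 ≡ 338^2 = 114244 ≡ 1125 (mod 1271)
12^256 ≡ 1125^2 = 1265625 ≡ 980 (mod 1271)
12^512 ≡ 980^2 = 960400 ≡ 795 (mod 1271)
12^1024 ≡ 795^2 = 632025 ≡ 338 (mod 1271)
1270 = 1024 + 128 + 64 + 32 + 16 + 4 + 2 in binary powers of 2.
So 12^1270 ≡ 338 · 1125 · 338 · 795 · 980 · 400 · 144 ≡ 893 (mod 1271).
Since 893 ≠ 1, base 12 is a Fermat witness: 1271 is composite.

893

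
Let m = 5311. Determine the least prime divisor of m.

47

5311 is odd.
Digit sum 10, not divisible by 3.
Ends in 1: not divisible by 5.
7: 5311 = 7·758 + 5
11: 5311 = 11·482 + 9
13: 5311 = 13·408 + 7
17: 5311 = 17·312 + 7
19: 5311 = 19·279 + 10
23: 5311 = 23·230 + 21
29: 5311 = 29·183 + 4
31: 5311 = 31·171 + 10
37: 5311 = 37·143 + 20
41: 5311 = 41·129 + 22
43: 5311 = 43·123 + 22
47: 5311 = 47·113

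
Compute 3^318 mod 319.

5

3^1 ≡ 3 (mod 319)
3^2 ≡ 3^2 = 9 ≡ 9 (mod 319)
3^4 ≡ 9^2 = 81 ≡ 81 (mod 319)
3^8 ≡ 81^2 = 6561 ≡ 181 (mod 319)
3^16 ≡ 181^2 = 32761 ≡ 223 (mod 319)
3^32 ≡ 223^2 = 49729 ≡ 284 (mod 319)
3^64 ≡ 284^2 = 80656 ≡ 268 (mod 319)
3^128 ≡ 268^2 = 71824 ≡ 49 (mod 319)
3^256 ≡ 49^2 = 2401 ≡ 168 (mod 319)
318 = 256 + 32 + 16 + 8 + 4 + 2 in binary powers of 2.
So 3^318 ≡ 168 · 284 · 223 · 181 · 81 · 9 ≡ 5 (mod 319).
Since 5 ≠ 1, base 3 is a Fermat witness: 319 is composite.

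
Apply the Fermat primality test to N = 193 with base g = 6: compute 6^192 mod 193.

1

6^1 ≡ 6 (mod 193)
6^2 ≡ 6^2 = 36 ≡ 36 (mod 193)
6^4 ≡ 36^2 = 1296 ≡ 138 (mod 193)
6^8 ≡ 138^2 = 19044 ≡ 130 (mod 193)
6^16 ≡ 130^2 = 16900 ≡ 109 (mod 193)
6^32 ≡ 109^2 = 11881 ≡ 108 (mod 193)
6^64 ≡ 108^2 = 11664 ≡ 84 (mod 193)
6^128 ≡ 84^2 = 7056 ≡ 108 (mod 193)
192 = 128 + 64 in binary powers of 2.
So 6^192 ≡ 108 · 84 ≡ 1 (mod 193).
Since the result is 1, base 6 gives no evidence that 193 is composite.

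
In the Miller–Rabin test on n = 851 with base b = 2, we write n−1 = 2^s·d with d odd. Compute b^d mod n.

542

851 − 1 = 850 = 2^1 · 425, so d = 425.
2^1 ≡ 2 (mod 851)
2^2 ≡ 2^2 = 4 ≡ 4 (mod 851)
2^4 ≡ 4^2 = 16 ≡ 16 (mod 851)
2^8 ≡ 16^2 = 256 ≡ 256 (mod 851)
2^16 ≡ 256^2 = 65536 ≡ 9 (mod 851)
2^32 ≡ 9^2 = 81 ≡ 81 (mod 851)
2^64 ≡ 81^2 = 6561 ≡ 604 (mod 851)
2^128 ≡ 604^2 = 364816 ≡ 588 (mod 851)
2^256 ≡ 588^2 = 345744 ≡ 238 (mod 851)
425 = 256 + 128 + 32 + 8 + 1 in binary powers of 2.
So 2^425 ≡ 238 · 588 · 81 · 256 · 2 ≡ 542 (mod 851).
Squaring chain: 542; never reaches −1, so base 2 is a Miller–Rabin witness that 851 is composite.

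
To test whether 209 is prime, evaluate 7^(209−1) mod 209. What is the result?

64

7^1 ≡ 7 (mod 209)
7^2 ≡ 7^2 = 49 ≡ 49 (mod 209)
7^4 ≡ 49^2 = 2401 ≡ 102 (mod 209)
7^8 ≡ 102^2 = 10404 ≡ 163 (mod 209)
7^16 ≡ 163^2 = 26569 ≡ 26 (mod 209)
7^32 ≡ 26^2 = 676 ≡ 49 (mod 209)
7^64 ≡ 49^2 = 2401 ≡ 102 (mod 209)
7^128 ≡ 102^2 = 10404 ≡ 163 (mod 209)
208 = 128 + 64 + 16 in binary powers of 2.
So 7^208 ≡ 163 · 102 · 26 ≡ 64 (mod 209).
Since 64 ≠ 1, base 7 is a Fermat witness: 209 is composite.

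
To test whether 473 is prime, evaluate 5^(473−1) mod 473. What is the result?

5^1 ≡ 5 (mod 473)
5^2 ≡ 5^2 = 25 ≡ 25 (mod 473)
5^4 ≡ 25^2 = 625 ≡ 152 (mod 473)
5^8 ≡ 152^2 = 23104 ≡ 400 (mod 473)
5^16 ≡ 400^2 = 160000 ≡ 126 (mod 473)
5^32 ≡ 126^2 = 15876 ≡ 267 (mod 473)
5^64 ≡ 267^2 = 71289 ≡ 339 (mod 473)
5^128 ≡ 339^2 = 114921 ≡ 455 (mod 473)
5^256 ≡ 455^2 = 207025 ≡ 324 (mod 473)
472 = 256 + 128 + 64 + 16 + 8 in binary powers of 2.
So 5^472 ≡ 324 · 455 · 339 · 126 · 400 ≡ 454 (mod 473).
Since 454 ≠ 1, base 5 is a Fermat witness: 473 is composite.

454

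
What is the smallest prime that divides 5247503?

47

5247503 is odd.
Digit sum 26, not divisible by 3.
Ends in 3: not divisible by 5.
7: 5247503 = 7·749643 + 2
11: 5247503 = 11·477045 + 8
13: 5247503 = 13·403654 + 1
17: 5247503 = 17·308676 + 11
19: 5247503 = 19·276184 + 7
23: 5247503 = 23·228152 + 7
29: 5247503 = 29·180948 + 11
31: 5247503 = 31·169274 + 9
37: 5247503 = 37·141824 + 15
41: 5247503 = 41·127987 + 36
43: 5247503 = 43·122034 + 41
47: 5247503 = 47·111649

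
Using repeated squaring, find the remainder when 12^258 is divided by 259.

12^1 ≡ 12 (mod 259)
12^2 ≡ 12^2 = 144 ≡ 144 (mod 259)
12^4 ≡ 144^2 = 20736 ≡ 16 (mod 259)
12^8 ≡ 16^2 = 256 ≡ 256 (mod 259)
12^16 ≡ 256^2 = 65536 ≡ 9 (mod 259)
12^32 ≡ 9^2 = 81 ≡ 81 (mod 259)
12^64 ≡ 81^2 = 6561 ≡ 86 (mod 259)
12^128 ≡ 86^2 = 7396 ≡ 144 (mod 259)
12^256 ≡ 144^2 = 20736 ≡ 16 (mod 259)
258 = 256 + 2 in binary powers of 2.
So 12^258 ≡ 16 · 144 ≡ 232 (mod 259).
Since 232 ≠ 1, base 12 is a Fermat witness: 259 is composite.

232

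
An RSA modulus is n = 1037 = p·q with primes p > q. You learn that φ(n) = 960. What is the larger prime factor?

61

φ(n) = (p−1)(q−1) = n − (p+q) + 1, so p + q = 1037 − 960 + 1 = 78.
p and q are the roots of t² − 78t + 1037 = 0.
Discriminant: 78² − 4·1037 = 6084 − 4148 = 1936; √1936 = 44.
q = (78 − 44)/2 = 17, p = (78 + 44)/2 = 61.
Check: 17 · 61 = 1037.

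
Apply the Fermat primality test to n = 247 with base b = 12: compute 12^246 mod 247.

12^1 ≡ 12 (mod 247)
12^2 ≡ 12^2 = 144 ≡ 144 (mod 247)
12^4 ≡ 144^2 = 20736 ≡ 235 (mod 247)
12^8 ≡ 235^2 = 55225 ≡ 144 (mod 247)
12^16 ≡ 144^2 = 20736 ≡ 235 (mod 247)
12^32 ≡ 235^2 = 55225 ≡ 144 (mod 247)
12^64 ≡ 144^2 = 20736 ≡ 235 (mod 247)
12^128 ≡ 235^2 = 55225 ≡ 144 (mod 247)
246 = 128 + 64 + 32 + 16 + 4 + 2 in binary powers of 2.
So 12^246 ≡ 144 · 235 · 144 · 235 · 235 · 144 ≡ 1 (mod 247).
Since the result is 1, base 12 gives no evidence that 247 is composite.

1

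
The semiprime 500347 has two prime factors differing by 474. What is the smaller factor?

Since p = q + 474, we have 500347 = q(q + 474), so q² + 474q − 500347 = 0.
Discriminant: 474² + 4·500347 = 224676 + 2001388 = 2226064; √2226064 = 1492.
q = (−474 + 1492)/2 = 509, and p = q + 474 = 983.
Check: 509 · 983 = 500347.

509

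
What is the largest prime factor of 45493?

45493 = 7 · 6499
6499 = 67 · 97
97 is prime.
So 45493 = 7 · 67 · 97; the largest prime factor is 97.

97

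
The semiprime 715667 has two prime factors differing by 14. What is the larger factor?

853

Since p = q + 14, we have 715667 = q(q + 14), so q² + 14q − 715667 = 0.
Discriminant: 14² + 4·715667 = 196 + 2862668 = 2862864; √2862864 = 1692.
q = (−14 + 1692)/2 = 839, and p = q + 14 = 853.
Check: 839 · 853 = 715667.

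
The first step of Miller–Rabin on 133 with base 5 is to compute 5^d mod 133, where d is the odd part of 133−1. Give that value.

133 − 1 = 132 = 2^2 · 33, so d = 33.
5^1 ≡ 5 (mod 133)
5^2 ≡ 5^2 = 25 ≡ 25 (mod 133)
5^4 ≡ 25^2 = 625 ≡ 93 (mod 133)
5^8 ≡ 93^2 = 8649 ≡ 4 (mod 133)
5^16 ≡ 4^2 = 16 ≡ 16 (mod 133)
5^32 ≡ 16^2 = 256 ≡ 123 (mod 133)
33 = 32 + 1 in binary powers of 2.
So 5^33 ≡ 123 · 5 ≡ 83 (mod 133).
Squaring chain: 83 → 106; never reaches −1, so base 5 is a Miller–Rabin witness that 133 is composite.

83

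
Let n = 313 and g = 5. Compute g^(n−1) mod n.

5^1 ≡ 5 (mod 313)
5^2 ≡ 5^2 = 25 ≡ 25 (mod 313)
5^4 ≡ 25^2 = 625 ≡ 312 (mod 313)
5^8 ≡ 312^2 = 97344 ≡ 1 (mod 313)
5^16 ≡ 1^2 = 1 ≡ 1 (mod 313)
5^32 ≡ 1^2 = 1 ≡ 1 (mod 313)
5^64 ≡ 1^2 = 1 ≡ 1 (mod 313)
5^128 ≡ 1^2 = 1 ≡ 1 (mod 313)
5^256 ≡ 1^2 = 1 ≡ 1 (mod 313)
312 = 256 + 32 + 16 + 8 in binary powers of 2.
So 5^312 ≡ 1 · 1 · 1 · 1 ≡ 1 (mod 313).
Since the result is 1, base 5 gives no evidence that 313 is composite.

1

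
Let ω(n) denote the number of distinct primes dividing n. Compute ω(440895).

6

440895 = 3 · 146965
146965 = 5 · 29393
29393 = 7 · 4199
4199 = 13 · 323
323 = 17 · 19
440895 = 3 · 5 · 7 · 13 · 17 · 19, which has 6 distinct prime factors.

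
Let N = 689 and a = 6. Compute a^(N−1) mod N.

256

6^1 ≡ 6 (mod 689)
6^2 ≡ 6^2 = 36 ≡ 36 (mod 689)
6^4 ≡ 36^2 = 1296 ≡ 607 (mod 689)
6^8 ≡ 607^2 = 368449 ≡ 523 (mod 689)
6^16 ≡ 523^2 = 273529 ≡ 685 (mod 689)
6^32 ≡ 685^2 = 469225 ≡ 16 (mod 689)
6^64 ≡ 16^2 = 256 ≡ 256 (mod 689)
6^128 ≡ 256^2 = 65536 ≡ 81 (mod 689)
6^256 ≡ 81^2 = 6561 ≡ 360 (mod 689)
6^512 ≡ 360^2 = 129600 ≡ 68 (mod 689)
688 = 512 + 128 + 32 + 16 in binary powers of 2.
So 6^688 ≡ 68 · 81 · 16 · 685 ≡ 256 (mod 689).
Since 256 ≠ 1, base 6 is a Fermat witness: 689 is composite.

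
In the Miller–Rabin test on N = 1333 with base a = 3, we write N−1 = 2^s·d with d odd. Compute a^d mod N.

1298

1333 − 1 = 1332 = 2^2 · 333, so d = 333.
3^1 ≡ 3 (mod 1333)
3^2 ≡ 3^2 = 9 ≡ 9 (mod 1333)
3^4 ≡ 9^2 = 81 ≡ 81 (mod 1333)
3^8 ≡ 81^2 = 6561 ≡ 1229 (mod 1333)
3^16 ≡ 1229^2 = 1510441 ≡ 152 (mod 1333)
3^32 ≡ 152^2 = 23104 ≡ 443 (mod 1333)
3^64 ≡ 443^2 = 196249 ≡ 298 (mod 1333)
3^128 ≡ 298^2 = 88804 ≡ 826 (mod 1333)
3^256 ≡ 826^2 = 682276 ≡ 1113 (mod 1333)
333 = 256 + 64 + 8 + 4 + 1 in binary powers of 2.
So 3^333 ≡ 1113 · 298 · 1229 · 81 · 3 ≡ 1298 (mod 1333).
Squaring chain: 1298 → 1225; never reaches −1, so base 3 is a Miller–Rabin witness that 1333 is composite.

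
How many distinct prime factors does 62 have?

2

62 = 2 · 31
62 = 2 · 31, which has 2 distinct prime factors.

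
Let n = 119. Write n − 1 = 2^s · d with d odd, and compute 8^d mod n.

36

119 − 1 = 118 = 2^1 · 59, so d = 59.
8^1 ≡ 8 (mod 119)
8^2 ≡ 8^2 = 64 ≡ 64 (mod 119)
8^4 ≡ 64^2 = 4096 ≡ 50 (mod 119)
8^8 ≡ 50^2 = 2500 ≡ 1 (mod 119)
8^16 ≡ 1^2 = 1 ≡ 1 (mod 119)
8^32 ≡ 1^2 = 1 ≡ 1 (mod 119)
59 = 32 + 16 + 8 + 2 + 1 in binary powers of 2.
So 8^59 ≡ 1 · 1 · 1 · 64 · 8 ≡ 36 (mod 119).
Squaring chain: 36; never reaches −1, so base 8 is a Miller–Rabin witness that 119 is composite.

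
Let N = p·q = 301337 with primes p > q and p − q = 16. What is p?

557

Since p = q + 16, we have 301337 = q(q + 16), so q² + 16q − 301337 = 0.
Discriminant: 16² + 4·301337 = 256 + 1205348 = 1205604; √1205604 = 1098.
q = (−16 + 1098)/2 = 541, and p = q + 16 = 557.
Check: 541 · 557 = 301337.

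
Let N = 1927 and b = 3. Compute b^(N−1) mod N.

3^1 ≡ 3 (mod 1927)
3^2 ≡ 3^2 = 9 ≡ 9 (mod 1927)
3^4 ≡ 9^2 = 81 ≡ 81 (mod 1927)
3^8 ≡ 81^2 = 6561 ≡ 780 (mod 1927)
3^16 ≡ 780^2 = 608400 ≡ 1395 (mod 1927)
3^32 ≡ 1395^2 = 1946025 ≡ 1682 (mod 1927)
3^64 ≡ 1682^2 = 2829124 ≡ 288 (mod 1927)
3^128 ≡ 288^2 = 82944 ≡ 83 (mod 1927)
3^256 ≡ 83^2 = 6889 ≡ 1108 (mod 1927)
3^512 ≡ 1108^2 = 1227664 ≡ 165 (mod 1927)
3^1024 ≡ 165^2 = 27225 ≡ 247 (mod 1927)
1926 = 1024 + 512 + 256 + 128 + 4 + 2 in binary powers of 2.
So 3^1926 ≡ 247 · 165 · 1108 · 83 · 81 · 9 ≡ 237 (mod 1927).
Since 237 ≠ 1, base 3 is a Fermat witness: 1927 is composite.

237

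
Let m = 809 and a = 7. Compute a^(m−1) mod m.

1

7^1 ≡ 7 (mod 809)
7^2 ≡ 7^2 = 49 ≡ 49 (mod 809)
7^4 ≡ 49^2 = 2401 ≡ 783 (mod 809)
7^8 ≡ 783^2 = 613089 ≡ 676 (mod 809)
7^16 ≡ 676^2 = 456976 ≡ 700 (mod 809)
7^32 ≡ 700^2 = 490000 ≡ 555 (mod 809)
7^64 ≡ 555^2 = 308025 ≡ 605 (mod 809)
7^128 ≡ 605^2 = 366025 ≡ 357 (mod 809)
7^256 ≡ 357^2 = 127449 ≡ 436 (mod 809)
7^512 ≡ 436^2 = 190096 ≡ 790 (mod 809)
808 = 512 + 256 + 32 + 8 in binary powers of 2.
So 7^808 ≡ 790 · 436 · 555 · 676 ≡ 1 (mod 809).
Since the result is 1, base 7 gives no evidence that 809 is composite.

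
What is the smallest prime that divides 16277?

41

16277 is odd.
Digit sum 23, not divisible by 3.
Ends in 7: not divisible by 5.
7: 16277 = 7·2325 + 2
11: 16277 = 11·1479 + 8
13: 16277 = 13·1252 + 1
17: 16277 = 17·957 + 8
19: 16277 = 19·856 + 13
23: 16277 = 23·707 + 16
29: 16277 = 29·561 + 8
31: 16277 = 31·525 + 2
37: 16277 = 37·439 + 34
41: 16277 = 41·397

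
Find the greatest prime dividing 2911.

2911 = 41 · 71
71 is prime.
So 2911 = 41 · 71; the largest prime factor is 71.

71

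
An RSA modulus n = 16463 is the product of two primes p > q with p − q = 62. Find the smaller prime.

Since p = q + 62, we have 16463 = q(q + 62), so q² + 62q − 16463 = 0.
Discriminant: 62² + 4·16463 = 3844 + 65852 = 69696; √69696 = 264.
q = (−62 + 264)/2 = 101, and p = q + 62 = 163.
Check: 101 · 163 = 16463.

101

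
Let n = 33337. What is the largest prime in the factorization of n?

53

33337 = 17 · 1961
1961 = 37 · 53
53 is prime.
So 33337 = 17 · 37 · 53; the largest prime factor is 53.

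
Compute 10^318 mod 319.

10^1 ≡ 10 (mod 319)
10^2 ≡ 10^2 = 100 ≡ 100 (mod 319)
10^4 ≡ 100^2 = 10000 ≡ 111 (mod 319)
10^8 ≡ 111^2 = 12321 ≡ 199 (mod 319)
10^16 ≡ 199^2 = 39601 ≡ 45 (mod 319)
10^32 ≡ 45^2 = 2025 ≡ 111 (mod 319)
10^64 ≡ 111^2 = 12321 ≡ 199 (mod 319)
10^128 ≡ 199^2 = 39601 ≡ 45 (mod 319)
10^256 ≡ 45^2 = 2025 ≡ 111 (mod 319)
318 = 256 + 32 + 16 + 8 + 4 + 2 in binary powers of 2.
So 10^318 ≡ 111 · 111 · 45 · 199 · 111 · 100 ≡ 122 (mod 319).
Since 122 ≠ 1, base 10 is a Fermat witness: 319 is composite.

122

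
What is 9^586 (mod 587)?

9^1 ≡ 9 (mod 587)
9^2 ≡ 9^2 = 81 ≡ 81 (mod 587)
9^4 ≡ 81^2 = 6561 ≡ 104 (mod 587)
9^8 ≡ 104^2 = 10816 ≡ 250 (mod 587)
9^16 ≡ 250^2 = 62500 ≡ 278 (mod 587)
9^32 ≡ 278^2 = 77284 ≡ 387 (mod 587)
9^64 ≡ 387^2 = 149769 ≡ 84 (mod 587)
9^128 ≡ 84^2 = 7056 ≡ 12 (mod 587)
9^256 ≡ 12^2 = 144 ≡ 144 (mod 587)
9^512 ≡ 144^2 = 20736 ≡ 191 (mod 587)
586 = 512 + 64 + 8 + 2 in binary powers of 2.
So 9^586 ≡ 191 · 84 · 250 · 81 ≡ 1 (mod 587).
Since the result is 1, base 9 gives no evidence that 587 is composite.

1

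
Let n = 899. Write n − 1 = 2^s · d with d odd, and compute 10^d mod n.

899 − 1 = 898 = 2^1 · 449, so d = 449.
10^1 ≡ 10 (mod 899)
10^2 ≡ 10^2 = 100 ≡ 100 (mod 899)
10^4 ≡ 100^2 = 10000 ≡ 111 (mod 899)
10^8 ≡ 111^2 = 12321 ≡ 634 (mod 899)
10^16 ≡ 634^2 = 401956 ≡ 103 (mod 899)
10^32 ≡ 103^2 = 10609 ≡ 720 (mod 899)
10^64 ≡ 720^2 = 518400 ≡ 576 (mod 899)
10^128 ≡ 576^2 = 331776 ≡ 45 (mod 899)
10^256 ≡ 45^2 = 2025 ≡ 227 (mod 899)
449 = 256 + 128 + 64 + 1 in binary powers of 2.
So 10^449 ≡ 227 · 45 · 576 · 10 ≡ 648 (mod 899).
Squaring chain: 648; never reaches −1, so base 10 is a Miller–Rabin witness that 899 is composite.

648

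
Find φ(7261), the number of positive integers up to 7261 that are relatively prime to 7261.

Factor: 7261 = 53 · 137.
φ(7261) = (53−1) · (137−1) = 52 · 136 = 7072.

7072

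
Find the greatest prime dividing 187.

187 = 11 · 17
17 is prime.
So 187 = 11 · 17; the largest prime factor is 17.

17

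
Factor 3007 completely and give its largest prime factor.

3007 = 31 · 97
97 is prime.
So 3007 = 31 · 97; the largest prime factor is 97.

97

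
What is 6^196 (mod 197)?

6^1 ≡ 6 (mod 197)
6^2 ≡ 6^2 = 36 ≡ 36 (mod 197)
6^4 ≡ 36^2 = 1296 ≡ 114 (mod 197)
6^8 ≡ 114^2 = 12996 ≡ 191 (mod 197)
6^16 ≡ 191^2 = 36481 ≡ 36 (mod 197)
6^32 ≡ 36^2 = 1296 ≡ 114 (mod 197)
6^64 ≡ 114^2 = 12996 ≡ 191 (mod 197)
6^128 ≡ 191^2 = 36481 ≡ 36 (mod 197)
196 = 128 + 64 + 4 in binary powers of 2.
So 6^196 ≡ 36 · 191 · 114 ≡ 1 (mod 197).
Since the result is 1, base 6 gives no evidence that 197 is composite.

1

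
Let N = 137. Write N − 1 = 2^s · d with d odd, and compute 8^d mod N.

37

137 − 1 = 136 = 2^3 · 17, so d = 17.
8^1 ≡ 8 (mod 137)
8^2 ≡ 8^2 = 64 ≡ 64 (mod 137)
8^4 ≡ 64^2 = 4096 ≡ 123 (mod 137)
8^8 ≡ 123^2 = 15129 ≡ 59 (mod 137)
8^16 ≡ 59^2 = 3481 ≡ 56 (mod 137)
17 = 16 + 1 in binary powers of 2.
So 8^17 ≡ 56 · 8 ≡ 37 (mod 137).
Squaring chain: 37 → 136 → 1; reaches −1, so base 8 does not prove 137 composite.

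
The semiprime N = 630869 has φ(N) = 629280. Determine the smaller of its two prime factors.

φ(n) = (p−1)(q−1) = n − (p+q) + 1, so p + q = 630869 − 629280 + 1 = 1590.
p and q are the roots of t² − 1590t + 630869 = 0.
Discriminant: 1590² − 4·630869 = 2528100 − 2523476 = 4624; √4624 = 68.
q = (1590 − 68)/2 = 761, p = (1590 + 68)/2 = 829.
Check: 761 · 829 = 630869.

761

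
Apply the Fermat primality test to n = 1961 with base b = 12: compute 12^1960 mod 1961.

786

12^1 ≡ 12 (mod 1961)
12^2 ≡ 12^2 = 144 ≡ 144 (mod 1961)
12^4 ≡ 144^2 = 20736 ≡ 1126 (mod 1961)
12^8 ≡ 1126^2 = 1267876 ≡ 1070 (mod 1961)
12^16 ≡ 1070^2 = 1144900 ≡ 1637 (mod 1961)
12^32 ≡ 1637^2 = 2679769 ≡ 1043 (mod 1961)
12^64 ≡ 1043^2 = 1087849 ≡ 1455 (mod 1961)
12^128 ≡ 1455^2 = 2117025 ≡ 1106 (mod 1961)
12^256 ≡ 1106^2 = 1223236 ≡ 1533 (mod 1961)
12^512 ≡ 1533^2 = 2350089 ≡ 811 (mod 1961)
12^1024 ≡ 811^2 = 657721 ≡ 786 (mod 1961)
1960 = 1024 + 512 + 256 + 128 + 32 + 8 in binary powers of 2.
So 12^1960 ≡ 786 · 811 · 1533 · 1106 · 1043 · 1070 ≡ 786 (mod 1961).
Since 786 ≠ 1, base 12 is a Fermat witness: 1961 is composite.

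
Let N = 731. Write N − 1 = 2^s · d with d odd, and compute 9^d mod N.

731 − 1 = 730 = 2^1 · 365, so d = 365.
9^1 ≡ 9 (mod 731)
9^2 ≡ 9^2 = 81 ≡ 81 (mod 731)
9^4 ≡ 81^2 = 6561 ≡ 713 (mod 731)
9^8 ≡ 713^2 = 508369 ≡ 324 (mod 731)
9^16 ≡ 324^2 = 104976 ≡ 443 (mod 731)
9^32 ≡ 443^2 = 196249 ≡ 341 (mod 731)
9^64 ≡ 341^2 = 116281 ≡ 52 (mod 731)
9^128 ≡ 52^2 = 2704 ≡ 511 (mod 731)
9^256 ≡ 511^2 = 261121 ≡ 154 (mod 731)
365 = 256 + 64 + 32 + 8 + 4 + 1 in binary powers of 2.
So 9^365 ≡ 154 · 52 · 341 · 324 · 713 · 9 ≡ 195 (mod 731).
Squaring chain: 195; never reaches −1, so base 9 is a Miller–Rabin witness that 731 is composite.

195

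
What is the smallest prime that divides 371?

7

371 is odd.
Digit sum 11, not divisible by 3.
Ends in 1: not divisible by 5.
7: 371 = 7·53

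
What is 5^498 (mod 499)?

1

5^1 ≡ 5 (mod 499)
5^2 ≡ 5^2 = 25 ≡ 25 (mod 499)
5^4 ≡ 25^2 = 625 ≡ 126 (mod 499)
5^8 ≡ 126^2 = 15876 ≡ 407 (mod 499)
5^16 ≡ 407^2 = 165649 ≡ 480 (mod 499)
5^32 ≡ 480^2 = 230400 ≡ 361 (mod 499)
5^64 ≡ 361^2 = 130321 ≡ 82 (mod 499)
5^128 ≡ 82^2 = 6724 ≡ 237 (mod 499)
5^256 ≡ 237^2 = 56169 ≡ 281 (mod 499)
498 = 256 + 128 + 64 + 32 + 16 + 2 in binary powers of 2.
So 5^498 ≡ 281 · 237 · 82 · 361 · 480 · 25 ≡ 1 (mod 499).
Since the result is 1, base 5 gives no evidence that 499 is composite.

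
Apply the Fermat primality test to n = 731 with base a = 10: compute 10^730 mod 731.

461

10^1 ≡ 10 (mod 731)
10^2 ≡ 10^2 = 100 ≡ 100 (mod 731)
10^4 ≡ 100^2 = 10000 ≡ 497 (mod 731)
10^8 ≡ 497^2 = 247009 ≡ 662 (mod 731)
10^16 ≡ 662^2 = 438244 ≡ 375 (mod 731)
10^32 ≡ 375^2 = 140625 ≡ 273 (mod 731)
10^64 ≡ 273^2 = 74529 ≡ 698 (mod 731)
10^128 ≡ 698^2 = 487204 ≡ 358 (mod 731)
10^256 ≡ 358^2 = 128164 ≡ 239 (mod 731)
10^512 ≡ 239^2 = 57121 ≡ 103 (mod 731)
730 = 512 + 128 + 64 + 16 + 8 + 2 in binary powers of 2.
So 10^730 ≡ 103 · 358 · 698 · 375 · 662 · 100 ≡ 461 (mod 731).
Since 461 ≠ 1, base 10 is a Fermat witness: 731 is composite.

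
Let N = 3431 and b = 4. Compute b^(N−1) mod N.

1756

4^1 ≡ 4 (mod 3431)
4^2 ≡ 4^2 = 16 ≡ 16 (mod 3431)
4^4 ≡ 16^2 = 256 ≡ 256 (mod 3431)
4^8 ≡ 256^2 = 65536 ≡ 347 (mod 3431)
4^16 ≡ 347^2 = 120409 ≡ 324 (mod 3431)
4^32 ≡ 324^2 = 104976 ≡ 2046 (mod 3431)
4^64 ≡ 2046^2 = 4186116 ≡ 296 (mod 3431)
4^128 ≡ 296^2 = 87616 ≡ 1841 (mod 3431)
4^256 ≡ 1841^2 = 3389281 ≡ 2884 (mod 3431)
4^512 ≡ 2884^2 = 8317456 ≡ 712 (mod 3431)
4^1024 ≡ 712^2 = 506944 ≡ 2587 (mod 3431)
4^2048 ≡ 2587^2 = 6692569 ≡ 2119 (mod 3431)
3430 = 2048 + 1024 + 256 + 64 + 32 + 4 + 2 in binary powers of 2.
So 4^3430 ≡ 2119 · 2587 · 2884 · 296 · 2046 · 256 · 16 ≡ 1756 (mod 3431).
Since 1756 ≠ 1, base 4 is a Fermat witness: 3431 is composite.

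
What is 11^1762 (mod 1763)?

11^1 ≡ 11 (mod 1763)
11^2 ≡ 11^2 = 121 ≡ 121 (mod 1763)
11^4 ≡ 121^2 = 14641 ≡ 537 (mod 1763)
11^8 ≡ 537^2 = 288369 ≡ 1000 (mod 1763)
11^16 ≡ 1000^2 = 1000000 ≡ 379 (mod 1763)
11^32 ≡ 379^2 = 143641 ≡ 838 (mod 1763)
11^64 ≡ 838^2 = 702244 ≡ 570 (mod 1763)
11^128 ≡ 570^2 = 324900 ≡ 508 (mod 1763)
11^256 ≡ 508^2 = 258064 ≡ 666 (mod 1763)
11^512 ≡ 666^2 = 443556 ≡ 1043 (mod 1763)
11^1024 ≡ 1043^2 = 1087849 ≡ 78 (mod 1763)
1762 = 1024 + 512 + 128 + 64 + 32 + 2 in binary powers of 2.
So 11^1762 ≡ 78 · 1043 · 508 · 570 · 838 · 121 ≡ 1392 (mod 1763).
Since 1392 ≠ 1, base 11 is a Fermat witness: 1763 is composite.

1392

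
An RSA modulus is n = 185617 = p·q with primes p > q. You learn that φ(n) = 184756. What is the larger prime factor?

443

φ(n) = (p−1)(q−1) = n − (p+q) + 1, so p + q = 185617 − 184756 + 1 = 862.
p and q are the roots of t² − 862t + 185617 = 0.
Discriminant: 862² − 4·185617 = 743044 − 742468 = 576; √576 = 24.
q = (862 − 24)/2 = 419, p = (862 + 24)/2 = 443.
Check: 419 · 443 = 185617.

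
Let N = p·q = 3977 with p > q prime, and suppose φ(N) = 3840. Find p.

φ(n) = (p−1)(q−1) = n − (p+q) + 1, so p + q = 3977 − 3840 + 1 = 138.
p and q are the roots of t² − 138t + 3977 = 0.
Discriminant: 138² − 4·3977 = 19044 − 15908 = 3136; √3136 = 56.
q = (138 − 56)/2 = 41, p = (138 + 56)/2 = 97.
Check: 41 · 97 = 3977.

97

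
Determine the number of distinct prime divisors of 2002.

4

2002 = 2 · 1001
1001 = 7 · 143
143 = 11 · 13
2002 = 2 · 7 · 11 · 13, which has 4 distinct prime factors.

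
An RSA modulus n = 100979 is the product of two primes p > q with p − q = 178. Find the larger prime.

Since p = q + 178, we have 100979 = q(q + 178), so q² + 178q − 100979 = 0.
Discriminant: 178² + 4·100979 = 31684 + 403916 = 435600; √435600 = 660.
q = (−178 + 660)/2 = 241, and p = q + 178 = 419.
Check: 241 · 419 = 100979.

419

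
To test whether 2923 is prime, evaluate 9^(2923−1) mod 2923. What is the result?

417

9^1 ≡ 9 (mod 2923)
9^2 ≡ 9^2 = 81 ≡ 81 (mod 2923)
9^4 ≡ 81^2 = 6561 ≡ 715 (mod 2923)
9^8 ≡ 715^2 = 511225 ≡ 2623 (mod 2923)
9^16 ≡ 2623^2 = 6880129 ≡ 2310 (mod 2923)
9^32 ≡ 2310^2 = 5336100 ≡ 1625 (mod 2923)
9^64 ≡ 1625^2 = 2640625 ≡ 1156 (mod 2923)
9^128 ≡ 1156^2 = 1336336 ≡ 525 (mod 2923)
9^256 ≡ 525^2 = 275625 ≡ 863 (mod 2923)
9^512 ≡ 863^2 = 744769 ≡ 2327 (mod 2923)
9^1024 ≡ 2327^2 = 5414929 ≡ 1533 (mod 2923)
9^2048 ≡ 1533^2 = 2350089 ≡ 2920 (mod 2923)
2922 = 2048 + 512 + 256 + 64 + 32 + 8 + 2 in binary powers of 2.
So 9^2922 ≡ 2920 · 2327 · 863 · 1156 · 1625 · 2623 · 81 ≡ 417 (mod 2923).
Since 417 ≠ 1, base 9 is a Fermat witness: 2923 is composite.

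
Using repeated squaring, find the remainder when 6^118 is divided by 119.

8

6^1 ≡ 6 (mod 119)
6^2 ≡ 6^2 = 36 ≡ 36 (mod 119)
6^4 ≡ 36^2 = 1296 ≡ 106 (mod 119)
6^8 ≡ 106^2 = 11236 ≡ 50 (mod 119)
6^16 ≡ 50^2 = 2500 ≡ 1 (mod 119)
6^32 ≡ 1^2 = 1 ≡ 1 (mod 119)
6^64 ≡ 1^2 = 1 ≡ 1 (mod 119)
118 = 64 + 32 + 16 + 4 + 2 in binary powers of 2.
So 6^118 ≡ 1 · 1 · 1 · 106 · 36 ≡ 8 (mod 119).
Since 8 ≠ 1, base 6 is a Fermat witness: 119 is composite.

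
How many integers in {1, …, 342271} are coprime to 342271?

Factor: 342271 = 31 · 61 · 181.
φ(342271) = (31−1) · (61−1) · (181−1) = 30 · 60 · 180 = 324000.

324000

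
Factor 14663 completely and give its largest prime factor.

43

14663 = 11 · 1333
1333 = 31 · 43
43 is prime.
So 14663 = 11 · 31 · 43; the largest prime factor is 43.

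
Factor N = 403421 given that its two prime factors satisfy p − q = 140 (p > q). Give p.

Since p = q + 140, we have 403421 = q(q + 140), so q² + 140q − 403421 = 0.
Discriminant: 140² + 4·403421 = 19600 + 1613684 = 1633284; √1633284 = 1278.
q = (−140 + 1278)/2 = 569, and p = q + 140 = 709.
Check: 569 · 709 = 403421.

709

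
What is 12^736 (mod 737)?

12^1 ≡ 12 (mod 737)
12^2 ≡ 12^2 = 144 ≡ 144 (mod 737)
12^4 ≡ 144^2 = 20736 ≡ 100 (mod 737)
12^8 ≡ 100^2 = 10000 ≡ 419 (mod 737)
12^16 ≡ 419^2 = 175561 ≡ 155 (mod 737)
12^32 ≡ 155^2 = 24025 ≡ 441 (mod 737)
12^64 ≡ 441^2 = 194481 ≡ 650 (mod 737)
12^128 ≡ 650^2 = 422500 ≡ 199 (mod 737)
12^256 ≡ 199^2 = 39601 ≡ 540 (mod 737)
12^512 ≡ 540^2 = 291600 ≡ 485 (mod 737)
736 = 512 + 128 + 64 + 32 in binary powers of 2.
So 12^736 ≡ 485 · 199 · 650 · 441 ≡ 639 (mod 737).
Since 639 ≠ 1, base 12 is a Fermat witness: 737 is composite.

639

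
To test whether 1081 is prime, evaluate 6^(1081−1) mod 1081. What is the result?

6^1 ≡ 6 (mod 1081)
6^2 ≡ 6^2 = 36 ≡ 36 (mod 1081)
6^4 ≡ 36^2 = 1296 ≡ 215 (mod 1081)
6^8 ≡ 215^2 = 46225 ≡ 823 (mod 1081)
6^16 ≡ 823^2 = 677329 ≡ 623 (mod 1081)
6^32 ≡ 623^2 = 388129 ≡ 50 (mod 1081)
6^64 ≡ 50^2 = 2500 ≡ 338 (mod 1081)
6^128 ≡ 338^2 = 114244 ≡ 739 (mod 1081)
6^256 ≡ 739^2 = 546121 ≡ 216 (mod 1081)
6^512 ≡ 216^2 = 46656 ≡ 173 (mod 1081)
6^1024 ≡ 173^2 = 29929 ≡ 742 (mod 1081)
1080 = 1024 + 32 + 16 + 8 in binary powers of 2.
So 6^1080 ≡ 742 · 50 · 623 · 823 ≡ 243 (mod 1081).
Since 243 ≠ 1, base 6 is a Fermat witness: 1081 is composite.

243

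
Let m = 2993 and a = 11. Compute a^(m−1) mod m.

2806

11^1 ≡ 11 (mod 2993)
11^2 ≡ 11^2 = 121 ≡ 121 (mod 2993)
11^4 ≡ 121^2 = 14641 ≡ 2669 (mod 2993)
11^8 ≡ 2669^2 = 7123561 ≡ 221 (mod 2993)
11^16 ≡ 221^2 = 48841 ≡ 953 (mod 2993)
11^32 ≡ 953^2 = 908209 ≡ 1330 (mod 2993)
11^64 ≡ 1330^2 = 1768900 ≡ 37 (mod 2993)
11^128 ≡ 37^2 = 1369 ≡ 1369 (mod 2993)
11^256 ≡ 1369^2 = 1874161 ≡ 543 (mod 2993)
11^512 ≡ 543^2 = 294849 ≡ 1535 (mod 2993)
11^1024 ≡ 1535^2 = 2356225 ≡ 734 (mod 2993)
11^2048 ≡ 734^2 = 538756 ≡ 16 (mod 2993)
2992 = 2048 + 512 + 256 + 128 + 32 + 16 in binary powers of 2.
So 11^2992 ≡ 16 · 1535 · 543 · 1369 · 1330 · 953 ≡ 2806 (mod 2993).
Since 2806 ≠ 1, base 11 is a Fermat witness: 2993 is composite.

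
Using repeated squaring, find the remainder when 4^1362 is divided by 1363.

4^1 ≡ 4 (mod 1363)
4^2 ≡ 4^2 = 16 ≡ 16 (mod 1363)
4^4 ≡ 16^2 = 256 ≡ 256 (mod 1363)
4^8 ≡ 256^2 = 65536 ≡ 112 (mod 1363)
4^16 ≡ 112^2 = 12544 ≡ 277 (mod 1363)
4^32 ≡ 277^2 = 76729 ≡ 401 (mod 1363)
4^64 ≡ 401^2 = 160801 ≡ 1330 (mod 1363)
4^128 ≡ 1330^2 = 1768900 ≡ 1089 (mod 1363)
4^256 ≡ 1089^2 = 1185921 ≡ 111 (mod 1363)
4^512 ≡ 111^2 = 12321 ≡ 54 (mod 1363)
4^1024 ≡ 54^2 = 2916 ≡ 190 (mod 1363)
1362 = 1024 + 256 + 64 + 16 + 2 in binary powers of 2.
So 4^1362 ≡ 190 · 111 · 1330 · 277 · 16 ≡ 836 (mod 1363).
Since 836 ≠ 1, base 4 is a Fermat witness: 1363 is composite.

836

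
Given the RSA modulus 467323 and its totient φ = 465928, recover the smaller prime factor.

φ(n) = (p−1)(q−1) = n − (p+q) + 1, so p + q = 467323 − 465928 + 1 = 1396.
p and q are the roots of t² − 1396t + 467323 = 0.
Discriminant: 1396² − 4·467323 = 1948816 − 1869292 = 79524; √79524 = 282.
q = (1396 − 282)/2 = 557, p = (1396 + 282)/2 = 839.
Check: 557 · 839 = 467323.

557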